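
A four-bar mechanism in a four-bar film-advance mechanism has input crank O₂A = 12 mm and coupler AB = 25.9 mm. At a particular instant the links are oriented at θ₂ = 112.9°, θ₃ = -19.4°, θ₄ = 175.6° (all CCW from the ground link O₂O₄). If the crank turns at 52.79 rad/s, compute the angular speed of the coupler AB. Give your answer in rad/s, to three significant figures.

84.0

ω₂ = 52.79 rad/s
Differentiating the loop-closure r₂e^{iθ₂}+r₃e^{iθ₃}=r₁+r₄e^{iθ₄} gives r₂ω₂e^{iθ₂}+r₃ω₃e^{iθ₃}=r₄ω₄e^{iθ₄}.
Eliminating the other unknown: ω₃ = r₂ω₂ sin(θ₄−θ₂) / [r₃ sin(θ₃−θ₄)].
Numerator sine = +0.88862; denominator sine = +0.25882.
Result = 0.012·52.79·(+0.88862) / (0.0259·(+0.25882)) = +83.975 rad/s; magnitude 83.975 rad/s.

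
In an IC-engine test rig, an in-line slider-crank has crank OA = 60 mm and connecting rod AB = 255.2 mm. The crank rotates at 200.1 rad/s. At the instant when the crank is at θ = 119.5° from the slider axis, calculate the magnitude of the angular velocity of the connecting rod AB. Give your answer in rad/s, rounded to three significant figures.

ω = 200.1 rad/s
The rod makes angle φ with the slider axis where L sinφ = r sinθ; differentiating, L cosφ·φ̇ = r ω cosθ.
L cosφ = √(L² − r² sin²θ) = 0.2498 m.
|ω_rod| = r ω |cosθ| / √(L² − r² sin²θ) = 0.06·200.1·0.49242/0.2498 = 23.667 rad/s.

23.7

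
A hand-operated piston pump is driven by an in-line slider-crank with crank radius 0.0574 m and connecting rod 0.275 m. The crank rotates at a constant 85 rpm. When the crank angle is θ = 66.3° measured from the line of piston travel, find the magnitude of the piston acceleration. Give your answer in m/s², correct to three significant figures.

ω = 2π·85/60 = 8.901 rad/s
x(θ) = r cosθ + √(L² − r² sin²θ); with ω constant, a = ω²·d²x/dθ².
d²x/dθ² = −r cosθ − r²(cos2θ)/√u − r⁴ sin²2θ/(4u^{3/2}),  u = L² − r² sin²θ = 0.0728625 m².
Substituting r = 0.0574 m, L = 0.275 m, θ = 66.3°: d²x/dθ² = -0.014885 m.
a = ω²·d²x/dθ² = (8.901)²·(-0.014885) = -1.1793 m/s²;  |a| = 1.1793 m/s².

1.18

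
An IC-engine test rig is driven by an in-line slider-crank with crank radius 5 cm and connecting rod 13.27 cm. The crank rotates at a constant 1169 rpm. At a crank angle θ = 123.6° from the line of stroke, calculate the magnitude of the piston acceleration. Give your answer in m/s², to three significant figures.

520

ω = 2π·1169/60 = 122.4 rad/s
x(θ) = r cosθ + √(L² − r² sin²θ); with ω constant, a = ω²·d²x/dθ².
d²x/dθ² = −r cosθ − r²(cos2θ)/√u − r⁴ sin²2θ/(4u^{3/2}),  u = L² − r² sin²θ = 0.0158749 m².
Substituting r = 0.05 m, L = 0.1327 m, θ = 123.6°: d²x/dθ² = +0.034695 m.
a = ω²·d²x/dθ² = (122.4)²·(+0.034695) = +519.94 m/s²;  |a| = 519.94 m/s².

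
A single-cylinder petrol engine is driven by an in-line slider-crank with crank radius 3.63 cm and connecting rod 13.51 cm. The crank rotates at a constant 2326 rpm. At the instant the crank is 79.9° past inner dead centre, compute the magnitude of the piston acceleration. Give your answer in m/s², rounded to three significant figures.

184

ω = 2π·2326/60 = 243.6 rad/s
x(θ) = r cosθ + √(L² − r² sin²θ); with ω constant, a = ω²·d²x/dθ².
d²x/dθ² = −r cosθ − r²(cos2θ)/√u − r⁴ sin²2θ/(4u^{3/2}),  u = L² − r² sin²θ = 0.0169748 m².
Substituting r = 0.0363 m, L = 0.1351 m, θ = 79.9°: d²x/dθ² = +0.0031024 m.
a = ω²·d²x/dθ² = (243.6)²·(+0.0031024) = +184.07 m/s²;  |a| = 184.07 m/s².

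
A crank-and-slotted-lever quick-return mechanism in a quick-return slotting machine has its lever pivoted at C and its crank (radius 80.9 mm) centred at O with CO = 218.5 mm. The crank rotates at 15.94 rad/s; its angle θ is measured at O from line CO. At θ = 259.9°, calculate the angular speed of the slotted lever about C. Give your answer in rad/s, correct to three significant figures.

1.14

ω = 15.94 rad/s
Crank pin A relative to C: A = (d + r cosθ, r sinθ); lever angle φ = atan2(r sinθ, d + r cosθ).
Differentiating tanφ: φ̇ = rω(d cosθ + r)/(d² + r² + 2dr cosθ).
d² + r² + 2dr cosθ = |CA|² = 0.0480873 m²;  d cosθ + r = +0.042582 m.
|ω_lever| = |0.0809·15.94·+0.042582| / 0.0480873 = 1.1419 rad/s.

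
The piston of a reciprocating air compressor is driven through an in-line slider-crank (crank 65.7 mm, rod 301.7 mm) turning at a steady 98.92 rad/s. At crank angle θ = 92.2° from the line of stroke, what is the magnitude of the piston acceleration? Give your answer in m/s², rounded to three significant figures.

168

ω = 98.92 rad/s
x(θ) = r cosθ + √(L² − r² sin²θ); with ω constant, a = ω²·d²x/dθ².
d²x/dθ² = −r cosθ − r²(cos2θ)/√u − r⁴ sin²2θ/(4u^{3/2}),  u = L² − r² sin²θ = 0.0867128 m².
Substituting r = 0.0657 m, L = 0.3017 m, θ = 92.2°: d²x/dθ² = +0.017136 m.
a = ω²·d²x/dθ² = (98.92)²·(+0.017136) = +167.68 m/s²;  |a| = 167.68 m/s².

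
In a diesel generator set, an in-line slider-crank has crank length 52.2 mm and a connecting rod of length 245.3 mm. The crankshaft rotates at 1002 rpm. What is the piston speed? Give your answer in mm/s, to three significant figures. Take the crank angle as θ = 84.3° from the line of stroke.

ω = 2π·1002/60 = 104.9 rad/s
For an in-line slider-crank, x = r cosθ + √(L² − r² sin²θ), so v = −rω sinθ·[1 + r cosθ/√(L² − r² sin²θ)].
With r = 0.0522 m, L = 0.2453 m, θ = 84.3°: √(L² − r² sin²θ) = 0.23974 m.
v = −0.0522·104.9·0.99506·[1 + 0.0522·0.09932/0.23974] = -5.5681 m/s.
|v| = 5.5681 m/s = 5568.1 mm/s.

5570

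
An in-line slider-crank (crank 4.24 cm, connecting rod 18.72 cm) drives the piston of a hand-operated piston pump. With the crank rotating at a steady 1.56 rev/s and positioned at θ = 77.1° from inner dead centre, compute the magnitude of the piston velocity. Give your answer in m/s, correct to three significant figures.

0.426

ω = 2π·1.56 = 9.802 rad/s
For an in-line slider-crank, x = r cosθ + √(L² − r² sin²θ), so v = −rω sinθ·[1 + r cosθ/√(L² − r² sin²θ)].
With r = 0.0424 m, L = 0.1872 m, θ = 77.1°: √(L² − r² sin²θ) = 0.18258 m.
v = −0.0424·9.802·0.97476·[1 + 0.0424·0.22325/0.18258] = -0.42611 m/s.
|v| = 0.42611 m/s.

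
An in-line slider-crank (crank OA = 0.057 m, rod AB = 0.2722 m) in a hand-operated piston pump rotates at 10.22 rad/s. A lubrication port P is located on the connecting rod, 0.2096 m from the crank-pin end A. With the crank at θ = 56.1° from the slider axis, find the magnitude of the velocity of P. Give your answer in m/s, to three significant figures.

0.533

ω = 10.22 rad/s.  Crank-pin speed |V_A| = rω = 0.58254 m/s, perpendicular to OA.
Rod angle: sinφ = −(r/L) sinθ ⇒ φ = -10.009°; ω_rod = −rω cosθ/√(L²−r²sin²θ) = -1.2121 rad/s.
V_P = V_A + ω_rod × AP, with AP = 0.2096 m along the rod.
Components: V_Px = −rω sinθ − a·ω_rod·sinφ = -0.52767 m/s;  V_Py = rω cosθ + a·ω_rod·cosφ = +0.074722 m/s.
|V_P| = √(V_Px² + V_Py²) = 0.53294 m/s.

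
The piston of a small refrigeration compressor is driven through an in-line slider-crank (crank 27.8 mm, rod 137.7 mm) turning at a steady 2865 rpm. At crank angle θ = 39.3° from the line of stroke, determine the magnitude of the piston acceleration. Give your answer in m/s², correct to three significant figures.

ω = 2π·2865/60 = 300 rad/s
x(θ) = r cosθ + √(L² − r² sin²θ); with ω constant, a = ω²·d²x/dθ².
d²x/dθ² = −r cosθ − r²(cos2θ)/√u − r⁴ sin²2θ/(4u^{3/2}),  u = L² − r² sin²θ = 0.0186512 m².
Substituting r = 0.0278 m, L = 0.1377 m, θ = 39.3°: d²x/dθ² = -0.022688 m.
a = ω²·d²x/dθ² = (300)²·(-0.022688) = -2042.2 m/s²;  |a| = 2042.2 m/s².

2040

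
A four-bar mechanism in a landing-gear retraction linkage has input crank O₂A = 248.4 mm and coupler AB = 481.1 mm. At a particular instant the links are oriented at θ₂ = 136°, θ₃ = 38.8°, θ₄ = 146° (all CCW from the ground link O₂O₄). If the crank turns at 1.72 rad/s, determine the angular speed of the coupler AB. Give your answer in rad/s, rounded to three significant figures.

0.161

ω₂ = 1.72 rad/s
Differentiating the loop-closure r₂e^{iθ₂}+r₃e^{iθ₃}=r₁+r₄e^{iθ₄} gives r₂ω₂e^{iθ₂}+r₃ω₃e^{iθ₃}=r₄ω₄e^{iθ₄}.
Eliminating the other unknown: ω₃ = r₂ω₂ sin(θ₄−θ₂) / [r₃ sin(θ₃−θ₄)].
Numerator sine = +0.17365; denominator sine = -0.95528.
Result = 0.2484·1.72·(+0.17365) / (0.4811·(-0.95528)) = -0.16143 rad/s; magnitude 0.16143 rad/s.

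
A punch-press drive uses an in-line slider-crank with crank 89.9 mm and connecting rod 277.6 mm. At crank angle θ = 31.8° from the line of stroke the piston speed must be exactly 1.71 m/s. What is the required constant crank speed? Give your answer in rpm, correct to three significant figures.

269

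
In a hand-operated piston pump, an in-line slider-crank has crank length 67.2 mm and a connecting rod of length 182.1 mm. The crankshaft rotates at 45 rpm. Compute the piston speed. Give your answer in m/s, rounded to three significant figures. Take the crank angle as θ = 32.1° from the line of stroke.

ω = 2π·45/60 = 4.712 rad/s
For an in-line slider-crank, x = r cosθ + √(L² − r² sin²θ), so v = −rω sinθ·[1 + r cosθ/√(L² − r² sin²θ)].
With r = 0.0672 m, L = 0.1821 m, θ = 32.1°: √(L² − r² sin²θ) = 0.17856 m.
v = −0.0672·4.712·0.53140·[1 + 0.0672·0.84712/0.17856] = -0.22193 m/s.
|v| = 0.22193 m/s.

0.222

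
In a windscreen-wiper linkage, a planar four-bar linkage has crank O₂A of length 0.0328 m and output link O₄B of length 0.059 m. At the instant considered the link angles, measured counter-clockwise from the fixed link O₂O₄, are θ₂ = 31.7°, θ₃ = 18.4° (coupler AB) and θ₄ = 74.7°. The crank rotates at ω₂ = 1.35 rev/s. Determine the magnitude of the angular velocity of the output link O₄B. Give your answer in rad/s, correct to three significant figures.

ω₂ = 8.482 rad/s (from 1.35 rev/s).
Differentiating the loop-closure r₂e^{iθ₂}+r₃e^{iθ₃}=r₁+r₄e^{iθ₄} gives r₂ω₂e^{iθ₂}+r₃ω₃e^{iθ₃}=r₄ω₄e^{iθ₄}.
Eliminating the other unknown: ω₄ = r₂ω₂ sin(θ₂−θ₃) / [r₄ sin(θ₄−θ₃)].
Numerator sine = +0.23005; denominator sine = +0.83195.
Result = 0.0328·8.482·(+0.23005) / (0.059·(+0.83195)) = +1.3039 rad/s; magnitude 1.3039 rad/s.

1.30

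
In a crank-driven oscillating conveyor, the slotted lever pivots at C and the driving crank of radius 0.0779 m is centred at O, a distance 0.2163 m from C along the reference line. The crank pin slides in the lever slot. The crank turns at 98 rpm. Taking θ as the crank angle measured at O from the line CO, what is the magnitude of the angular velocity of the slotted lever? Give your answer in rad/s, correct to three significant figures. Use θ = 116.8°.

0.417

ω = 10.26 rad/s (from 98 rpm).
Crank pin A relative to C: A = (d + r cosθ, r sinθ); lever angle φ = atan2(r sinθ, d + r cosθ).
Differentiating tanφ: φ̇ = rω(d cosθ + r)/(d² + r² + 2dr cosθ).
d² + r² + 2dr cosθ = |CA|² = 0.0376597 m²;  d cosθ + r = -0.019625 m.
|ω_lever| = |0.0779·10.26·-0.019625| / 0.0376597 = 0.4166 rad/s.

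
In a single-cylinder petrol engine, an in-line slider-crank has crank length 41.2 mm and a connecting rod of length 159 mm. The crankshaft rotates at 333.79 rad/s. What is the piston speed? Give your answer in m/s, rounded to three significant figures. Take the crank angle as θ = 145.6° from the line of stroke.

ω = 333.8 rad/s
For an in-line slider-crank, x = r cosθ + √(L² − r² sin²θ), so v = −rω sinθ·[1 + r cosθ/√(L² − r² sin²θ)].
With r = 0.0412 m, L = 0.159 m, θ = 145.6°: √(L² − r² sin²θ) = 0.15729 m.
v = −0.0412·333.8·0.56497·[1 + 0.0412·-0.82511/0.15729] = -6.0903 m/s.
|v| = 6.0903 m/s.

6.09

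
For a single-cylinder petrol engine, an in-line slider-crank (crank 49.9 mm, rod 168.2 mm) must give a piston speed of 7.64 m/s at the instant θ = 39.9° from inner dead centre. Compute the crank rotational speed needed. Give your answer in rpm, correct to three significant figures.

1850

For an in-line slider-crank, |v_piston| = rω|sinθ|·[1 + r cosθ/√(L² − r² sin²θ)].
With r = 0.0499 m, L = 0.1682 m, θ = 39.9°: the bracketed kinematic factor |dx/dθ| = 0.039429 m.
ω = v/|dx/dθ| = 7.64/0.039429 = 193.77 rad/s.
N = 60ω/(2π) = 1850.3 rpm.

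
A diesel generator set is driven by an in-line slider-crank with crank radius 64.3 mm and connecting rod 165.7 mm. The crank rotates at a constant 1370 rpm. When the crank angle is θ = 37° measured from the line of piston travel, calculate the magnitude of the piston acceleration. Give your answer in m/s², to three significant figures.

ω = 2π·1370/60 = 143.5 rad/s
x(θ) = r cosθ + √(L² − r² sin²θ); with ω constant, a = ω²·d²x/dθ².
d²x/dθ² = −r cosθ − r²(cos2θ)/√u − r⁴ sin²2θ/(4u^{3/2}),  u = L² − r² sin²θ = 0.0259591 m².
Substituting r = 0.0643 m, L = 0.1657 m, θ = 37°: d²x/dθ² = -0.05937 m.
a = ω²·d²x/dθ² = (143.5)²·(-0.05937) = -1222 m/s²;  |a| = 1222 m/s².

1220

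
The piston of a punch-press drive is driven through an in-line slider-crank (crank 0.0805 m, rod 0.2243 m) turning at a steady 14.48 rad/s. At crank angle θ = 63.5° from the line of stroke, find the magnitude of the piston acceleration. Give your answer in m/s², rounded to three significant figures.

3.83

ω = 14.48 rad/s
x(θ) = r cosθ + √(L² − r² sin²θ); with ω constant, a = ω²·d²x/dθ².
d²x/dθ² = −r cosθ − r²(cos2θ)/√u − r⁴ sin²2θ/(4u^{3/2}),  u = L² − r² sin²θ = 0.0451204 m².
Substituting r = 0.0805 m, L = 0.2243 m, θ = 63.5°: d²x/dθ² = -0.018258 m.
a = ω²·d²x/dθ² = (14.48)²·(-0.018258) = -3.8281 m/s²;  |a| = 3.8281 m/s².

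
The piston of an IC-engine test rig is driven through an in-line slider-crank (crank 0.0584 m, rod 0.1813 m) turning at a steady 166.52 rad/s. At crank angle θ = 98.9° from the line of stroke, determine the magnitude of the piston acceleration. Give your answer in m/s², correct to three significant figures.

773

ω = 166.5 rad/s
x(θ) = r cosθ + √(L² − r² sin²θ); with ω constant, a = ω²·d²x/dθ².
d²x/dθ² = −r cosθ − r²(cos2θ)/√u − r⁴ sin²2θ/(4u^{3/2}),  u = L² − r² sin²θ = 0.0295408 m².
Substituting r = 0.0584 m, L = 0.1813 m, θ = 98.9°: d²x/dθ² = +0.027875 m.
a = ω²·d²x/dθ² = (166.5)²·(+0.027875) = +772.94 m/s²;  |a| = 772.94 m/s².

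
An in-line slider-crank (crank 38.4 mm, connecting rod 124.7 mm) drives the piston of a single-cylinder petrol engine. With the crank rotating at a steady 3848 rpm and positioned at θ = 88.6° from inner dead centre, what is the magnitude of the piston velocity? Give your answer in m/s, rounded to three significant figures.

ω = 2π·3848/60 = 403 rad/s
For an in-line slider-crank, x = r cosθ + √(L² − r² sin²θ), so v = −rω sinθ·[1 + r cosθ/√(L² − r² sin²θ)].
With r = 0.0384 m, L = 0.1247 m, θ = 88.6°: √(L² − r² sin²θ) = 0.11864 m.
v = −0.0384·403·0.99970·[1 + 0.0384·0.02443/0.11864] = -15.591 m/s.
|v| = 15.591 m/s.

15.6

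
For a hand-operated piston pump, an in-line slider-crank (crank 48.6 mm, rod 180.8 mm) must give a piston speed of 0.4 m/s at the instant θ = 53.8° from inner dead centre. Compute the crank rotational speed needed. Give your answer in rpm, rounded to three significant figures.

83.8

For an in-line slider-crank, |v_piston| = rω|sinθ|·[1 + r cosθ/√(L² − r² sin²θ)].
With r = 0.0486 m, L = 0.1808 m, θ = 53.8°: the bracketed kinematic factor |dx/dθ| = 0.045596 m.
ω = v/|dx/dθ| = 0.4/0.045596 = 8.7726 rad/s.
N = 60ω/(2π) = 83.772 rpm.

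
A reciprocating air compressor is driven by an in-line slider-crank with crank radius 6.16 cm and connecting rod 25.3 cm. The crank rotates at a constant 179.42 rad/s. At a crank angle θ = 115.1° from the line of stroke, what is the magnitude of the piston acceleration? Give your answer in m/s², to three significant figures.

1150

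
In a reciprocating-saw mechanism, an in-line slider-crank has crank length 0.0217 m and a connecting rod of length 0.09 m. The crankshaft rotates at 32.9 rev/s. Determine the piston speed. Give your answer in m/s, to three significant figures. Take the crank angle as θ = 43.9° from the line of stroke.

3.66

ω = 2π·32.9 = 206.7 rad/s
For an in-line slider-crank, x = r cosθ + √(L² − r² sin²θ), so v = −rω sinθ·[1 + r cosθ/√(L² − r² sin²θ)].
With r = 0.0217 m, L = 0.09 m, θ = 43.9°: √(L² − r² sin²θ) = 0.088733 m.
v = −0.0217·206.7·0.69340·[1 + 0.0217·0.72055/0.088733] = -3.6585 m/s.
|v| = 3.6585 m/s.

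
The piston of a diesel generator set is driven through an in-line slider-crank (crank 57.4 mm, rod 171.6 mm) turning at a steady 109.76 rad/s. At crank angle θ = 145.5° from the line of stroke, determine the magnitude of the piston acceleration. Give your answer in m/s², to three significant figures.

ω = 109.8 rad/s
x(θ) = r cosθ + √(L² − r² sin²θ); with ω constant, a = ω²·d²x/dθ².
d²x/dθ² = −r cosθ − r²(cos2θ)/√u − r⁴ sin²2θ/(4u^{3/2}),  u = L² − r² sin²θ = 0.0283895 m².
Substituting r = 0.0574 m, L = 0.1716 m, θ = 145.5°: d²x/dθ² = +0.039803 m.
a = ω²·d²x/dθ² = (109.8)²·(+0.039803) = +479.51 m/s²;  |a| = 479.51 m/s².

480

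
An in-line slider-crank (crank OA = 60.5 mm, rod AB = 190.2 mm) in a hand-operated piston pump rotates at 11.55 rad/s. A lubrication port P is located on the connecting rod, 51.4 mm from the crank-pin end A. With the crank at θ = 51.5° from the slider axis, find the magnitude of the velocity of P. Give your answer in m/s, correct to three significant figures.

0.659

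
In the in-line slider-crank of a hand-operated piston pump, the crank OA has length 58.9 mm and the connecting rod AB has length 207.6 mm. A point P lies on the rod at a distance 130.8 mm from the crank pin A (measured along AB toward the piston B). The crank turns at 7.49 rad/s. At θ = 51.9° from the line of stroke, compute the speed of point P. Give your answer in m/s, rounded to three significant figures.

0.399

ω = 7.49 rad/s.  Crank-pin speed |V_A| = rω = 0.44116 m/s, perpendicular to OA.
Rod angle: sinφ = −(r/L) sinθ ⇒ φ = -12.901°; ω_rod = −rω cosθ/√(L²−r²sin²θ) = -1.3452 rad/s.
V_P = V_A + ω_rod × AP, with AP = 0.1308 m along the rod.
Components: V_Px = −rω sinθ − a·ω_rod·sinφ = -0.38645 m/s;  V_Py = rω cosθ + a·ω_rod·cosφ = +0.1007 m/s.
|V_P| = √(V_Px² + V_Py²) = 0.39935 m/s.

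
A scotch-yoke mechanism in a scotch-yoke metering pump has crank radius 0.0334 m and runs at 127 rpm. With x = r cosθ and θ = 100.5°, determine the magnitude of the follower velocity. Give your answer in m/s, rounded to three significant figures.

0.437

ω = 13.3 rad/s (from 127 rpm).
x = r cosθ ⇒ ẋ = −rω sinθ.
|v| = rω|sinθ| = 0.0334·13.3·|sin 100.5°| = 0.43676 m/s.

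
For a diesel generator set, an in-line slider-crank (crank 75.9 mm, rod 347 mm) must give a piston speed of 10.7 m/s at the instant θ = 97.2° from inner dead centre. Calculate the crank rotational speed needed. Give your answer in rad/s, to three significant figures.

For an in-line slider-crank, |v_piston| = rω|sinθ|·[1 + r cosθ/√(L² − r² sin²θ)].
With r = 0.0759 m, L = 0.347 m, θ = 97.2°: the bracketed kinematic factor |dx/dθ| = 0.073187 m.
ω = v/|dx/dθ| = 10.7/0.073187 = 146.2 rad/s.

146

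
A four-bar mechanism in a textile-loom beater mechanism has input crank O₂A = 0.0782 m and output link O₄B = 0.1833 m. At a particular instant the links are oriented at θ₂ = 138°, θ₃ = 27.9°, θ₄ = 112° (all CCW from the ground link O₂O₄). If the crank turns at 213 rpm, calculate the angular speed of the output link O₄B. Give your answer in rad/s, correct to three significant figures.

ω₂ = 22.31 rad/s (from 213 rpm).
Differentiating the loop-closure r₂e^{iθ₂}+r₃e^{iθ₃}=r₁+r₄e^{iθ₄} gives r₂ω₂e^{iθ₂}+r₃ω₃e^{iθ₃}=r₄ω₄e^{iθ₄}.
Eliminating the other unknown: ω₄ = r₂ω₂ sin(θ₂−θ₃) / [r₄ sin(θ₄−θ₃)].
Numerator sine = +0.93909; denominator sine = +0.99470.
Result = 0.0782·22.31·(+0.93909) / (0.1833·(+0.99470)) = +8.984 rad/s; magnitude 8.984 rad/s.

8.98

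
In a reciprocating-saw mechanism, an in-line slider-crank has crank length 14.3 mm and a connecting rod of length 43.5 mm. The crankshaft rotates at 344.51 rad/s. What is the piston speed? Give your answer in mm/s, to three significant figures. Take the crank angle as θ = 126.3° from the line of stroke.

ω = 344.5 rad/s
For an in-line slider-crank, x = r cosθ + √(L² − r² sin²θ), so v = −rω sinθ·[1 + r cosθ/√(L² − r² sin²θ)].
With r = 0.0143 m, L = 0.0435 m, θ = 126.3°: √(L² − r² sin²θ) = 0.041946 m.
v = −0.0143·344.5·0.80593·[1 + 0.0143·-0.59201/0.041946] = -3.1691 m/s.
|v| = 3.1691 m/s = 3169.1 mm/s.

3170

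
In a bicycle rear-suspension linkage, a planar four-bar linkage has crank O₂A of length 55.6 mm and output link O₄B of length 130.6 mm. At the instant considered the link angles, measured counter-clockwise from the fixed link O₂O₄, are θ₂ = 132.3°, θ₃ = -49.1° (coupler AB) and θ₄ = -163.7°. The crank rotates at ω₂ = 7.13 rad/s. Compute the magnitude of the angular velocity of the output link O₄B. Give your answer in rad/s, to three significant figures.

0.0816

ω₂ = 7.13 rad/s
Differentiating the loop-closure r₂e^{iθ₂}+r₃e^{iθ₃}=r₁+r₄e^{iθ₄} gives r₂ω₂e^{iθ₂}+r₃ω₃e^{iθ₃}=r₄ω₄e^{iθ₄}.
Eliminating the other unknown: ω₄ = r₂ω₂ sin(θ₂−θ₃) / [r₄ sin(θ₄−θ₃)].
Numerator sine = -0.02443; denominator sine = -0.90924.
Result = 0.0556·7.13·(-0.02443) / (0.1306·(-0.90924)) = +0.081566 rad/s; magnitude 0.081566 rad/s.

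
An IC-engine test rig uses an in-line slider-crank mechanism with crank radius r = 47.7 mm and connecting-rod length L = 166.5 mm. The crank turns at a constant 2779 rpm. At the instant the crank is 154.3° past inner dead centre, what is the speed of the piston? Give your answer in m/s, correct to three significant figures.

ω = 2π·2779/60 = 291 rad/s
For an in-line slider-crank, x = r cosθ + √(L² − r² sin²θ), so v = −rω sinθ·[1 + r cosθ/√(L² − r² sin²θ)].
With r = 0.0477 m, L = 0.1665 m, θ = 154.3°: √(L² − r² sin²θ) = 0.16521 m.
v = −0.0477·291·0.43366·[1 + 0.0477·-0.90108/0.16521] = -4.4537 m/s.
|v| = 4.4537 m/s.

4.45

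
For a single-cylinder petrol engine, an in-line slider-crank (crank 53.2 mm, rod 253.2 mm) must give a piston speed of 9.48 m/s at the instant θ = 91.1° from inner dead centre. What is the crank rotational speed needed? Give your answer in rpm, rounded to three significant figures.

1710

For an in-line slider-crank, |v_piston| = rω|sinθ|·[1 + r cosθ/√(L² − r² sin²θ)].
With r = 0.0532 m, L = 0.2532 m, θ = 91.1°: the bracketed kinematic factor |dx/dθ| = 0.052971 m.
ω = v/|dx/dθ| = 9.48/0.052971 = 178.97 rad/s.
N = 60ω/(2π) = 1709 rpm.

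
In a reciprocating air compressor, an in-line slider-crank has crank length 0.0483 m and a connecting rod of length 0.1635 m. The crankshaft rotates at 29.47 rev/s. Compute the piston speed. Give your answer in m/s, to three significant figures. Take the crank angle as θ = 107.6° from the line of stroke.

7.73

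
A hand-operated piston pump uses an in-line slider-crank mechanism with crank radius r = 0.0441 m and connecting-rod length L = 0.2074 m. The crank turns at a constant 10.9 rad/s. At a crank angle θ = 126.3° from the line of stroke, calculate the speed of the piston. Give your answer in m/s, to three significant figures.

ω = 10.9 rad/s
For an in-line slider-crank, x = r cosθ + √(L² − r² sin²θ), so v = −rω sinθ·[1 + r cosθ/√(L² − r² sin²θ)].
With r = 0.0441 m, L = 0.2074 m, θ = 126.3°: √(L² − r² sin²θ) = 0.20433 m.
v = −0.0441·10.9·0.80593·[1 + 0.0441·-0.59201/0.20433] = -0.3379 m/s.
|v| = 0.3379 m/s.

0.338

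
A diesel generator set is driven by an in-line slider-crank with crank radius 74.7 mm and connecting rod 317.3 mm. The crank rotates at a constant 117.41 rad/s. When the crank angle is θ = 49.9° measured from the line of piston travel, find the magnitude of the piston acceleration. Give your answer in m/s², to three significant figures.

625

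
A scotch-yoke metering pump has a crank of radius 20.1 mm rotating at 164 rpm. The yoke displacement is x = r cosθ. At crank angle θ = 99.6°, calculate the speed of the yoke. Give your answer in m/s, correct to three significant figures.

0.340

ω = 17.17 rad/s (from 164 rpm).
x = r cosθ ⇒ ẋ = −rω sinθ.
|v| = rω|sinθ| = 0.0201·17.17·|sin 99.6°| = 0.34036 m/s.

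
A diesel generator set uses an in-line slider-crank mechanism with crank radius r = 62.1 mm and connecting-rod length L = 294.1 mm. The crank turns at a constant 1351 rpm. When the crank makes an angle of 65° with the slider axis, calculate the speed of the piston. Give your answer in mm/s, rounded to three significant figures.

8690

ω = 2π·1351/60 = 141.5 rad/s
For an in-line slider-crank, x = r cosθ + √(L² − r² sin²θ), so v = −rω sinθ·[1 + r cosθ/√(L² − r² sin²θ)].
With r = 0.0621 m, L = 0.2941 m, θ = 65°: √(L² − r² sin²θ) = 0.28866 m.
v = −0.0621·141.5·0.90631·[1 + 0.0621·0.42262/0.28866] = -8.6865 m/s.
|v| = 8.6865 m/s = 8686.5 mm/s.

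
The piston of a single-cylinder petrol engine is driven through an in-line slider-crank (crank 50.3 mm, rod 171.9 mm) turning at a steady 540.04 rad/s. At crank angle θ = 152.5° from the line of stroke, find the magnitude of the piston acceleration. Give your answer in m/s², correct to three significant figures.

10500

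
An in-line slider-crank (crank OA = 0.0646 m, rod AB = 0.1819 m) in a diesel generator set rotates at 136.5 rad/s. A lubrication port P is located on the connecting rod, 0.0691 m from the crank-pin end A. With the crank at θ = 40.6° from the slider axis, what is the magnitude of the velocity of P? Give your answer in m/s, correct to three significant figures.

7.58

ω = 136.5 rad/s.  Crank-pin speed |V_A| = rω = 8.8179 m/s, perpendicular to OA.
Rod angle: sinφ = −(r/L) sinθ ⇒ φ = -13.363°; ω_rod = −rω cosθ/√(L²−r²sin²θ) = -37.831 rad/s.
V_P = V_A + ω_rod × AP, with AP = 0.0691 m along the rod.
Components: V_Px = −rω sinθ − a·ω_rod·sinφ = -6.3426 m/s;  V_Py = rω cosθ + a·ω_rod·cosφ = +4.1518 m/s.
|V_P| = √(V_Px² + V_Py²) = 7.5807 m/s.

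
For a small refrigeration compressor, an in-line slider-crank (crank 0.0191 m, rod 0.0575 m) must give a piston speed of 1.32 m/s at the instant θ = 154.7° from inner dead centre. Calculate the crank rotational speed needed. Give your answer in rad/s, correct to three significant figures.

232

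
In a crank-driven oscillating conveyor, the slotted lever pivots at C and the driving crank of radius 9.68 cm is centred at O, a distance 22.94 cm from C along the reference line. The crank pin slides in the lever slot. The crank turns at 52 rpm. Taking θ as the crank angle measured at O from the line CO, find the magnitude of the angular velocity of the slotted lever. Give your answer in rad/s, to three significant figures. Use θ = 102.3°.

ω = 5.445 rad/s (from 52 rpm).
Crank pin A relative to C: A = (d + r cosθ, r sinθ); lever angle φ = atan2(r sinθ, d + r cosθ).
Differentiating tanφ: φ̇ = rω(d cosθ + r)/(d² + r² + 2dr cosθ).
d² + r² + 2dr cosθ = |CA|² = 0.0525335 m²;  d cosθ + r = +0.047931 m.
|ω_lever| = |0.0968·5.445·+0.047931| / 0.0525335 = 0.48093 rad/s.

0.481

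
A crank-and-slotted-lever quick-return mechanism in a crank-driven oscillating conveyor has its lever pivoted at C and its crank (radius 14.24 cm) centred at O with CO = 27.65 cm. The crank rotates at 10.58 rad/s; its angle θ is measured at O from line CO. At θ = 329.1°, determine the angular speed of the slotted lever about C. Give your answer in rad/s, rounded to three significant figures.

3.48

ω = 10.58 rad/s
Crank pin A relative to C: A = (d + r cosθ, r sinθ); lever angle φ = atan2(r sinθ, d + r cosθ).
Differentiating tanφ: φ̇ = rω(d cosθ + r)/(d² + r² + 2dr cosθ).
d² + r² + 2dr cosθ = |CA|² = 0.1643 m²;  d cosθ + r = +0.37965 m.
|ω_lever| = |0.1424·10.58·+0.37965| / 0.1643 = 3.4813 rad/s.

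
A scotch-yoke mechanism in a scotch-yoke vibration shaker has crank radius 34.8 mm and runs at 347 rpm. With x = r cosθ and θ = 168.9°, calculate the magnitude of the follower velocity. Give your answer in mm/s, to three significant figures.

243

ω = 36.34 rad/s (from 347 rpm).
x = r cosθ ⇒ ẋ = −rω sinθ.
|v| = rω|sinθ| = 0.0348·36.34·|sin 168.9°| = 0.24345 m/s = 243.45 mm/s.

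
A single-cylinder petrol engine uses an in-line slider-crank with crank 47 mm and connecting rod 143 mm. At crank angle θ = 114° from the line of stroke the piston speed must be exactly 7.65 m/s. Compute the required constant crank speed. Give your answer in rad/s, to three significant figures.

207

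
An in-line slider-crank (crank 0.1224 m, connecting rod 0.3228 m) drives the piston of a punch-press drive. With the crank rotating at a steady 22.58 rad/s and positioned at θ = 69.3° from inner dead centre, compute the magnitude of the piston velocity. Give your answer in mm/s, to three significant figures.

2960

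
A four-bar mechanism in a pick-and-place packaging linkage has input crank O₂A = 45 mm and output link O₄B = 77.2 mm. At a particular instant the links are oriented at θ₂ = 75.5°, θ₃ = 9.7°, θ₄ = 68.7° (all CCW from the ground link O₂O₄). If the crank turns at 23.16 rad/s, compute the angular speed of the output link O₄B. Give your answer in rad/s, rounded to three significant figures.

ω₂ = 23.16 rad/s
Differentiating the loop-closure r₂e^{iθ₂}+r₃e^{iθ₃}=r₁+r₄e^{iθ₄} gives r₂ω₂e^{iθ₂}+r₃ω₃e^{iθ₃}=r₄ω₄e^{iθ₄}.
Eliminating the other unknown: ω₄ = r₂ω₂ sin(θ₂−θ₃) / [r₄ sin(θ₄−θ₃)].
Numerator sine = +0.91212; denominator sine = +0.85717.
Result = 0.045·23.16·(+0.91212) / (0.0772·(+0.85717)) = +14.365 rad/s; magnitude 14.365 rad/s.

14.4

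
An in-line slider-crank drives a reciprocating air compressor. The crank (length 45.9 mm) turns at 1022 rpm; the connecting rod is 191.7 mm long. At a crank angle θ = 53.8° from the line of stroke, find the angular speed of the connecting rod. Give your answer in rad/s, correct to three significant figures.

15.4

ω = 107 rad/s (converted from 1022 rpm).
The rod makes angle φ with the slider axis where L sinφ = r sinθ; differentiating, L cosφ·φ̇ = r ω cosθ.
L cosφ = √(L² − r² sin²θ) = 0.18809 m.
|ω_rod| = r ω |cosθ| / √(L² − r² sin²θ) = 0.0459·107·0.59061/0.18809 = 15.425 rad/s.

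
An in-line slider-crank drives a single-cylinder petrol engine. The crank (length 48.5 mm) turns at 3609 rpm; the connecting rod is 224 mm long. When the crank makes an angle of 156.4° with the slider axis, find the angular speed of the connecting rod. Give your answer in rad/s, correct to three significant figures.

75.3

ω = 377.9 rad/s (converted from 3609 rpm).
The rod makes angle φ with the slider axis where L sinφ = r sinθ; differentiating, L cosφ·φ̇ = r ω cosθ.
L cosφ = √(L² − r² sin²θ) = 0.22316 m.
|ω_rod| = r ω |cosθ| / √(L² − r² sin²θ) = 0.0485·377.9·0.91636/0.22316 = 75.269 rad/s.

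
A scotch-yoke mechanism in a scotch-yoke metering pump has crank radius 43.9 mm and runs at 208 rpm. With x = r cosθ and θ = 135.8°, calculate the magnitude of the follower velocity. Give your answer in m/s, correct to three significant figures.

0.667

ω = 21.78 rad/s (from 208 rpm).
x = r cosθ ⇒ ẋ = −rω sinθ.
|v| = rω|sinθ| = 0.0439·21.78·|sin 135.8°| = 0.66664 m/s.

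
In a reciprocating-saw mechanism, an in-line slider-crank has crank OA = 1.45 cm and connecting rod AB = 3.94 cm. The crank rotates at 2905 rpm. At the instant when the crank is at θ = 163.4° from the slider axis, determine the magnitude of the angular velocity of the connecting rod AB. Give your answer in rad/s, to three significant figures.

108

ω = 304.2 rad/s (converted from 2905 rpm).
The rod makes angle φ with the slider axis where L sinφ = r sinθ; differentiating, L cosφ·φ̇ = r ω cosθ.
L cosφ = √(L² − r² sin²θ) = 0.039182 m.
|ω_rod| = r ω |cosθ| / √(L² − r² sin²θ) = 0.0145·304.2·0.95832/0.039182 = 107.89 rad/s.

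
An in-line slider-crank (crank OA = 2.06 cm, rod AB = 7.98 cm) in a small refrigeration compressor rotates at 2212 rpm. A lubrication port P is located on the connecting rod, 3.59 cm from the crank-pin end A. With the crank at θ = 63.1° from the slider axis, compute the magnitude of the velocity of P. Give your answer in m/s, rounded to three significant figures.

4.64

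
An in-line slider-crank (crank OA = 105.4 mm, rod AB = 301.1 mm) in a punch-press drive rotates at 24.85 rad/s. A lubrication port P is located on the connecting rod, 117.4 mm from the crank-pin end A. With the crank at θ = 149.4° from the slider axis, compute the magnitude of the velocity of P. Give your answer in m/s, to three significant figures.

ω = 24.85 rad/s.  Crank-pin speed |V_A| = rω = 2.6192 m/s, perpendicular to OA.
Rod angle: sinφ = −(r/L) sinθ ⇒ φ = -10.264°; ω_rod = −rω cosθ/√(L²−r²sin²θ) = +7.6091 rad/s.
V_P = V_A + ω_rod × AP, with AP = 0.1174 m along the rod.
Components: V_Px = −rω sinθ − a·ω_rod·sinφ = -1.1741 m/s;  V_Py = rω cosθ + a·ω_rod·cosφ = -1.3754 m/s.
|V_P| = √(V_Px² + V_Py²) = 1.8084 m/s.

1.81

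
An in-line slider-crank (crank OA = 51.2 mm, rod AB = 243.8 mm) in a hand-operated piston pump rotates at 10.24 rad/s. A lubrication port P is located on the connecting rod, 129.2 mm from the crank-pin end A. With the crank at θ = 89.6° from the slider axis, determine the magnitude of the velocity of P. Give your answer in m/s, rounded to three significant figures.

ω = 10.24 rad/s.  Crank-pin speed |V_A| = rω = 0.52429 m/s, perpendicular to OA.
Rod angle: sinφ = −(r/L) sinθ ⇒ φ = -12.123°; ω_rod = −rω cosθ/√(L²−r²sin²θ) = -0.015356 rad/s.
V_P = V_A + ω_rod × AP, with AP = 0.1292 m along the rod.
Components: V_Px = −rω sinθ − a·ω_rod·sinφ = -0.52469 m/s;  V_Py = rω cosθ + a·ω_rod·cosφ = +0.0017205 m/s.
|V_P| = √(V_Px² + V_Py²) = 0.52469 m/s.

0.525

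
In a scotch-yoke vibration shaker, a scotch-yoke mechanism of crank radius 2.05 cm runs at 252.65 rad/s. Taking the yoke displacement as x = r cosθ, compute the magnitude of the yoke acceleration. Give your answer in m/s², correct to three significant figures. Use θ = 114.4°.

541

ω = 252.7 rad/s
x = r cosθ ⇒ ẍ = −rω² cosθ (ω constant).
|a| = rω²|cosθ| = 0.0205·(252.7)²·|cos 114.4°| = 540.57 m/s².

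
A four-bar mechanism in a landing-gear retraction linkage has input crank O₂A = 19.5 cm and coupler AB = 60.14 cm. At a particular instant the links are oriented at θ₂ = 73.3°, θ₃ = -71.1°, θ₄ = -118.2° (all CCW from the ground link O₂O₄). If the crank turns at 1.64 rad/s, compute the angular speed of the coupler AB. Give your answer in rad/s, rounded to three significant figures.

ω₂ = 1.64 rad/s
Differentiating the loop-closure r₂e^{iθ₂}+r₃e^{iθ₃}=r₁+r₄e^{iθ₄} gives r₂ω₂e^{iθ₂}+r₃ω₃e^{iθ₃}=r₄ω₄e^{iθ₄}.
Eliminating the other unknown: ω₃ = r₂ω₂ sin(θ₄−θ₂) / [r₃ sin(θ₃−θ₄)].
Numerator sine = +0.19937; denominator sine = +0.73254.
Result = 0.195·1.64·(+0.19937) / (0.6014·(+0.73254)) = +0.14472 rad/s; magnitude 0.14472 rad/s.

0.145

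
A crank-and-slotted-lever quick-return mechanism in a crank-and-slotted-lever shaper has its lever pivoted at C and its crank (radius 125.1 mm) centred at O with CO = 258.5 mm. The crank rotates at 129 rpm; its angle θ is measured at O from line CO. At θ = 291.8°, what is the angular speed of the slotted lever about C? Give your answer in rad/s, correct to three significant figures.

3.51

ω = 13.51 rad/s (from 129 rpm).
Crank pin A relative to C: A = (d + r cosθ, r sinθ); lever angle φ = atan2(r sinθ, d + r cosθ).
Differentiating tanφ: φ̇ = rω(d cosθ + r)/(d² + r² + 2dr cosθ).
d² + r² + 2dr cosθ = |CA|² = 0.106491 m²;  d cosθ + r = +0.2211 m.
|ω_lever| = |0.1251·13.51·+0.2211| / 0.106491 = 3.5087 rad/s.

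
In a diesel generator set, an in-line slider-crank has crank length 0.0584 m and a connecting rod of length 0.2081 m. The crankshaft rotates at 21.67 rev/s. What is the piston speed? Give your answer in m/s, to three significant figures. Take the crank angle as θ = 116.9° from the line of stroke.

6.16

ω = 2π·21.7 = 136.2 rad/s
For an in-line slider-crank, x = r cosθ + √(L² − r² sin²θ), so v = −rω sinθ·[1 + r cosθ/√(L² − r² sin²θ)].
With r = 0.0584 m, L = 0.2081 m, θ = 116.9°: √(L² − r² sin²θ) = 0.20148 m.
v = −0.0584·136.2·0.89180·[1 + 0.0584·-0.45243/0.20148] = -6.1612 m/s.
|v| = 6.1612 m/s.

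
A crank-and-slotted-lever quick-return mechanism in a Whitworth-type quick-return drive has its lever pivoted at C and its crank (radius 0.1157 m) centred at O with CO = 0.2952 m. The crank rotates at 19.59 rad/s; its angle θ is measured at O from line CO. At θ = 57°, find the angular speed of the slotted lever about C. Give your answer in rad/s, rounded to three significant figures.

ω = 19.59 rad/s
Crank pin A relative to C: A = (d + r cosθ, r sinθ); lever angle φ = atan2(r sinθ, d + r cosθ).
Differentiating tanφ: φ̇ = rω(d cosθ + r)/(d² + r² + 2dr cosθ).
d² + r² + 2dr cosθ = |CA|² = 0.137733 m²;  d cosθ + r = +0.27648 m.
|ω_lever| = |0.1157·19.59·+0.27648| / 0.137733 = 4.5498 rad/s.

4.55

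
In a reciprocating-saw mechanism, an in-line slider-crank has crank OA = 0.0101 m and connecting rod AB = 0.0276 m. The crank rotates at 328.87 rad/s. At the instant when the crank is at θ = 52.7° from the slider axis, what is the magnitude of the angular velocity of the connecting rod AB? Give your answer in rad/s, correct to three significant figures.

76.2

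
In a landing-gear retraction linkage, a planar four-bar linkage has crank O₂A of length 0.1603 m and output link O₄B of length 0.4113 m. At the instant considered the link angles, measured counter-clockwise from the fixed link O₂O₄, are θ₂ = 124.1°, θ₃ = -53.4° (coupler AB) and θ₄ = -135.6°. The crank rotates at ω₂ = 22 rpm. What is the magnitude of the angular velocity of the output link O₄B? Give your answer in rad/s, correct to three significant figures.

0.0395

ω₂ = 2.304 rad/s (from 22 rpm).
Differentiating the loop-closure r₂e^{iθ₂}+r₃e^{iθ₃}=r₁+r₄e^{iθ₄} gives r₂ω₂e^{iθ₂}+r₃ω₃e^{iθ₃}=r₄ω₄e^{iθ₄}.
Eliminating the other unknown: ω₄ = r₂ω₂ sin(θ₂−θ₃) / [r₄ sin(θ₄−θ₃)].
Numerator sine = +0.04362; denominator sine = -0.99075.
Result = 0.1603·2.304·(+0.04362) / (0.4113·(-0.99075)) = -0.039531 rad/s; magnitude 0.039531 rad/s.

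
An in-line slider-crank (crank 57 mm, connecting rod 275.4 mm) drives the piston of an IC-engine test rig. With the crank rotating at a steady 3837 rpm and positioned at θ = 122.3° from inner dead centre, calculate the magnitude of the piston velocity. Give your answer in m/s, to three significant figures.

17.2

ω = 2π·3837/60 = 401.8 rad/s
For an in-line slider-crank, x = r cosθ + √(L² − r² sin²θ), so v = −rω sinθ·[1 + r cosθ/√(L² − r² sin²θ)].
With r = 0.057 m, L = 0.2754 m, θ = 122.3°: √(L² − r² sin²θ) = 0.27115 m.
v = −0.057·401.8·0.84526·[1 + 0.057·-0.53435/0.27115] = -17.185 m/s.
|v| = 17.185 m/s.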